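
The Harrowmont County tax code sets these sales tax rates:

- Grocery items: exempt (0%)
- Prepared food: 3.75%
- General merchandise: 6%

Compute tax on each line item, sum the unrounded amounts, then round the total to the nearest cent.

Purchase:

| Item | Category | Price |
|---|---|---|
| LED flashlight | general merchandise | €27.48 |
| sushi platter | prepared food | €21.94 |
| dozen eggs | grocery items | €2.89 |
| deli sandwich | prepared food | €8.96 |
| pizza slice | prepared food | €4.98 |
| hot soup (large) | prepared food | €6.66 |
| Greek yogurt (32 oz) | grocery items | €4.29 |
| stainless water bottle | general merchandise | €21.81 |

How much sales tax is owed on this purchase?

€4.55

LED flashlight €27.48: general merchandise → 6% → €1.6488
Sushi platter €21.94: prepared food → 3.75% → €0.82275
Dozen eggs €2.89: grocery items → 0% → €0.00
Deli sandwich €8.96: prepared food → 3.75% → €0.336
Pizza slice €4.98: prepared food → 3.75% → €0.18675
Hot soup (large) €6.66: prepared food → 3.75% → €0.24975
Greek yogurt (32 oz) €4.29: grocery items → 0% → €0.00
Stainless water bottle €21.81: general merchandise → 6% → €1.3086
Unrounded tax sum = €4.55265 → €4.55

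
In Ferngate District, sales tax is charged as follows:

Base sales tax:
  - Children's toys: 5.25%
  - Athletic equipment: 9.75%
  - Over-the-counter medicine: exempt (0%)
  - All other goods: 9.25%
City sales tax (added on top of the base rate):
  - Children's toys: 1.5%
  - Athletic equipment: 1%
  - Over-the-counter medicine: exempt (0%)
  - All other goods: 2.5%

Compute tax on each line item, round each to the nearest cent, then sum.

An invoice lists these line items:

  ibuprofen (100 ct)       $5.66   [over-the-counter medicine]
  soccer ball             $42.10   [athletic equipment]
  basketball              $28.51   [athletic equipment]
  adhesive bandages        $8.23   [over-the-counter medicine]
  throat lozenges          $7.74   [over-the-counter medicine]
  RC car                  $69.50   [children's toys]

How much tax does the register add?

$12.28

Ibuprofen (100 ct) $5.66: over-the-counter medicine → 0% + 0% city = 0% → $0.00
Soccer ball $42.10: athletic equipment → 9.75% + 1% city = 10.75% → $4.53
Basketball $28.51: athletic equipment → 9.75% + 1% city = 10.75% → $3.06
Adhesive bandages $8.23: over-the-counter medicine → 0% + 0% city = 0% → $0.00
Throat lozenges $7.74: over-the-counter medicine → 0% + 0% city = 0% → $0.00
RC car $69.50: children's toys → 5.25% + 1.5% city = 6.75% → $4.69
Total tax = $4.53 + $3.06 + $4.69 = $12.28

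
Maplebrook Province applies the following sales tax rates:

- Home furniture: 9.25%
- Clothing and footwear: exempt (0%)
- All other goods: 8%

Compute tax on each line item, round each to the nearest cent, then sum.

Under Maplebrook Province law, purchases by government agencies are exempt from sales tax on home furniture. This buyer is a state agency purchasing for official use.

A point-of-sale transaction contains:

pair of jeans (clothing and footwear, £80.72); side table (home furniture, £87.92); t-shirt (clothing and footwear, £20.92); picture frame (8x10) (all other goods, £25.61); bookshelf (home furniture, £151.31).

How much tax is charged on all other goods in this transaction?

£2.05

Picture frame (8x10) £25.61: all other goods → 8% → £2.05
Tax on all other goods = £2.05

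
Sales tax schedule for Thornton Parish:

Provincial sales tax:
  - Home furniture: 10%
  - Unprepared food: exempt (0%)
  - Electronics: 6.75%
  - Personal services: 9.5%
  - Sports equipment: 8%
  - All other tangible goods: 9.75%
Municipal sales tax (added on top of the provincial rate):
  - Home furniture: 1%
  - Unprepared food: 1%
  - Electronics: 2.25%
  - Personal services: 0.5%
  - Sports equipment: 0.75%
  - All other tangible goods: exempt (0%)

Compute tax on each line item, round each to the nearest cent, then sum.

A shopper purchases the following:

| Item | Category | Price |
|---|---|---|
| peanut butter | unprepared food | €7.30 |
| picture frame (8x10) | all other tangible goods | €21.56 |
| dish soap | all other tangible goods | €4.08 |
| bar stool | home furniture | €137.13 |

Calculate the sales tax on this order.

Peanut butter €7.30: unprepared food → 0% + 1% municipal = 1% → €0.07
Picture frame (8x10) €21.56: all other tangible goods → 9.75% + 0% municipal = 9.75% → €2.10
Dish soap €4.08: all other tangible goods → 9.75% + 0% municipal = 9.75% → €0.40
Bar stool €137.13: home furniture → 10% + 1% municipal = 11% → €15.08
Total tax = €0.07 + €2.10 + €0.40 + €15.08 = €17.65

€17.65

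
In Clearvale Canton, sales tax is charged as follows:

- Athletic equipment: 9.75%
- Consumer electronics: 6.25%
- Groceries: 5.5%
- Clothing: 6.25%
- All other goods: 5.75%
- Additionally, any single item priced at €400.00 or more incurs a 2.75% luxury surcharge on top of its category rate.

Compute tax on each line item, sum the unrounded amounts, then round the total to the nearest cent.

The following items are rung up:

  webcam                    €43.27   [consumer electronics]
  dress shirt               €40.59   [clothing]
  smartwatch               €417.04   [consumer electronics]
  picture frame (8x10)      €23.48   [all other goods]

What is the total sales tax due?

Webcam €43.27: consumer electronics → 6.25% → €2.704375
Dress shirt €40.59: clothing → 6.25% → €2.536875
Smartwatch €417.04: consumer electronics → 6.25% + 2.75% surcharge = 9% → €37.5336
Picture frame (8x10) €23.48: all other goods → 5.75% → €1.3501
Unrounded tax sum = €44.12495 → €44.12

€44.12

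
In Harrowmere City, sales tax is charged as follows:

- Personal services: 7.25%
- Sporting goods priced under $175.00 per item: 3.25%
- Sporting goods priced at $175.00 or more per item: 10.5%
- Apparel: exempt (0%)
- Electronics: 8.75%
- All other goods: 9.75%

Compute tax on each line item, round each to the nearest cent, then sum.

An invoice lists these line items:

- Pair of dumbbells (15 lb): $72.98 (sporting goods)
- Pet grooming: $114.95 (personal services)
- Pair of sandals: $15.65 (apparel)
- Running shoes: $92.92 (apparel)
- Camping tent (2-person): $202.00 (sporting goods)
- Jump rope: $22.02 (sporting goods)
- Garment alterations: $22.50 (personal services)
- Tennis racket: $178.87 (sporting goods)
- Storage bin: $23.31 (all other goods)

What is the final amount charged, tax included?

Pair of dumbbells (15 lb) $72.98: sporting goods, under $175.00 → 3.25% → $2.37
Pet grooming $114.95: personal services → 7.25% → $8.33
Pair of sandals $15.65: apparel → 0% → $0.00
Running shoes $92.92: apparel → 0% → $0.00
Camping tent (2-person) $202.00: sporting goods, $175.00 or more → 10.5% → $21.21
Jump rope $22.02: sporting goods, under $175.00 → 3.25% → $0.72
Garment alterations $22.50: personal services → 7.25% → $1.63
Tennis racket $178.87: sporting goods, $175.00 or more → 10.5% → $18.78
Storage bin $23.31: all other goods → 9.75% → $2.27
Subtotal = $745.20; tax = $55.31; total due = $800.51

$800.51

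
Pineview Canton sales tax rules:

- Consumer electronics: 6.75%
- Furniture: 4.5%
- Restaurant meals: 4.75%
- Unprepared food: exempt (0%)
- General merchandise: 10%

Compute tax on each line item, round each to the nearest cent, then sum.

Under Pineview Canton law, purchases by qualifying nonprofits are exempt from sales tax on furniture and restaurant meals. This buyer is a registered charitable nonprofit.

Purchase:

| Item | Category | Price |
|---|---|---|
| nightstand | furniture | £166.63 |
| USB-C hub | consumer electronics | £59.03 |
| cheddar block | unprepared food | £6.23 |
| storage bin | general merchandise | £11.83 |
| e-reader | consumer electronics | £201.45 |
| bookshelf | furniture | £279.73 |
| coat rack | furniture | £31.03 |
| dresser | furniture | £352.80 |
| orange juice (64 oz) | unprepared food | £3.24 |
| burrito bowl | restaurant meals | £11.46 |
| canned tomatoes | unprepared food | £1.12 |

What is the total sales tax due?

£18.76

Nightstand £166.63: furniture, buyer-exempt → 0% → £0.00
USB-C hub £59.03: consumer electronics → 6.75% → £3.98
Cheddar block £6.23: unprepared food → 0% → £0.00
Storage bin £11.83: general merchandise → 10% → £1.18
E-reader £201.45: consumer electronics → 6.75% → £13.60
Bookshelf £279.73: furniture, buyer-exempt → 0% → £0.00
Coat rack £31.03: furniture, buyer-exempt → 0% → £0.00
Dresser £352.80: furniture, buyer-exempt → 0% → £0.00
Orange juice (64 oz) £3.24: unprepared food → 0% → £0.00
Burrito bowl £11.46: restaurant meals, buyer-exempt → 0% → £0.00
Canned tomatoes £1.12: unprepared food → 0% → £0.00
Total tax = £3.98 + £1.18 + £13.60 = £18.76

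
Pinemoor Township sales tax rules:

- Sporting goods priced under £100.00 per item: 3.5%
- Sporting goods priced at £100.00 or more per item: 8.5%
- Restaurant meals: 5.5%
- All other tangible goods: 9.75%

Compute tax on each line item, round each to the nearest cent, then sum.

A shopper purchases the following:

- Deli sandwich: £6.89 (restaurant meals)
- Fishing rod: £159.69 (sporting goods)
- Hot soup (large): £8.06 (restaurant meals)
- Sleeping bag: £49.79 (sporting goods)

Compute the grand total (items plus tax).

Deli sandwich £6.89: restaurant meals → 5.5% → £0.38
Fishing rod £159.69: sporting goods, £100.00 or more → 8.5% → £13.57
Hot soup (large) £8.06: restaurant meals → 5.5% → £0.44
Sleeping bag £49.79: sporting goods, under £100.00 → 3.5% → £1.74
Subtotal = £224.43; tax = £16.13; total due = £240.56

£240.56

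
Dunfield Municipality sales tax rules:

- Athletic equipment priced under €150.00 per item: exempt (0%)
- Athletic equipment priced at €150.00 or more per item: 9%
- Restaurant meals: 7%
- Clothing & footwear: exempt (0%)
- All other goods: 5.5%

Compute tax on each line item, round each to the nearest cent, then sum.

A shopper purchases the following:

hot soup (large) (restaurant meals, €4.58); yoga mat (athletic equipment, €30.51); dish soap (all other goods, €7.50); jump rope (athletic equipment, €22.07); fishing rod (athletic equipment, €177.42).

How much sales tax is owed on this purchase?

€16.70

Hot soup (large) €4.58: restaurant meals → 7% → €0.32
Yoga mat €30.51: athletic equipment, under €150.00 → 0% → €0.00
Dish soap €7.50: all other goods → 5.5% → €0.41
Jump rope €22.07: athletic equipment, under €150.00 → 0% → €0.00
Fishing rod €177.42: athletic equipment, €150.00 or more → 9% → €15.97
Total tax = €0.32 + €0.41 + €15.97 = €16.70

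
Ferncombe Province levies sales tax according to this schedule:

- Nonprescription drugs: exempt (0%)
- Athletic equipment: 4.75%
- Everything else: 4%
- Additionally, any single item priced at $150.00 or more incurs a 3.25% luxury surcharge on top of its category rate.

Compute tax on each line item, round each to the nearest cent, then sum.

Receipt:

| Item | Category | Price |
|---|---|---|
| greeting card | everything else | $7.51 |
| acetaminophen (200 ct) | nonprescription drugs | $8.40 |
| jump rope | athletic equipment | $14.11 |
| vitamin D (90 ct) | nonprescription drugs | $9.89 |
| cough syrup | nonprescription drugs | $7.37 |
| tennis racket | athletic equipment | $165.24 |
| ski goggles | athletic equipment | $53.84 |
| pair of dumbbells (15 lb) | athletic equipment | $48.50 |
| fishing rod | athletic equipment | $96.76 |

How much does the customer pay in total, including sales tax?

$435.27

Greeting card $7.51: everything else → 4% → $0.30
Acetaminophen (200 ct) $8.40: nonprescription drugs → 0% → $0.00
Jump rope $14.11: athletic equipment → 4.75% → $0.67
Vitamin D (90 ct) $9.89: nonprescription drugs → 0% → $0.00
Cough syrup $7.37: nonprescription drugs → 0% → $0.00
Tennis racket $165.24: athletic equipment → 4.75% + 3.25% surcharge = 8% → $13.22
Ski goggles $53.84: athletic equipment → 4.75% → $2.56
Pair of dumbbells (15 lb) $48.50: athletic equipment → 4.75% → $2.30
Fishing rod $96.76: athletic equipment → 4.75% → $4.60
Subtotal = $411.62; tax = $23.65; total due = $435.27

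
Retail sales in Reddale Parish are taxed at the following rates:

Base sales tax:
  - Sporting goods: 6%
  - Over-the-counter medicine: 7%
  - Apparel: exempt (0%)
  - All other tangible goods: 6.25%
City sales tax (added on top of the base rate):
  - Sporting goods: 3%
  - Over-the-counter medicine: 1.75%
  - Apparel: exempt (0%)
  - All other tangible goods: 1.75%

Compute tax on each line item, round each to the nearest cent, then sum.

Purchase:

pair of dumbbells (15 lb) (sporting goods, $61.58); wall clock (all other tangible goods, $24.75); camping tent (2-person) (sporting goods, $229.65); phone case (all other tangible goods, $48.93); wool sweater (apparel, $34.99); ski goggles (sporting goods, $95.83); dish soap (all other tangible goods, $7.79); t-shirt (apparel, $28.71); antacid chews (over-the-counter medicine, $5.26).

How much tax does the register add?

$41.80

Pair of dumbbells (15 lb) $61.58: sporting goods → 6% + 3% city = 9% → $5.54
Wall clock $24.75: all other tangible goods → 6.25% + 1.75% city = 8% → $1.98
Camping tent (2-person) $229.65: sporting goods → 6% + 3% city = 9% → $20.67
Phone case $48.93: all other tangible goods → 6.25% + 1.75% city = 8% → $3.91
Wool sweater $34.99: apparel → 0% + 0% city = 0% → $0.00
Ski goggles $95.83: sporting goods → 6% + 3% city = 9% → $8.62
Dish soap $7.79: all other tangible goods → 6.25% + 1.75% city = 8% → $0.62
T-shirt $28.71: apparel → 0% + 0% city = 0% → $0.00
Antacid chews $5.26: over-the-counter medicine → 7% + 1.75% city = 8.75% → $0.46
Total tax = $5.54 + $1.98 + $20.67 + $3.91 + $8.62 + $0.62 + $0.46 = $41.80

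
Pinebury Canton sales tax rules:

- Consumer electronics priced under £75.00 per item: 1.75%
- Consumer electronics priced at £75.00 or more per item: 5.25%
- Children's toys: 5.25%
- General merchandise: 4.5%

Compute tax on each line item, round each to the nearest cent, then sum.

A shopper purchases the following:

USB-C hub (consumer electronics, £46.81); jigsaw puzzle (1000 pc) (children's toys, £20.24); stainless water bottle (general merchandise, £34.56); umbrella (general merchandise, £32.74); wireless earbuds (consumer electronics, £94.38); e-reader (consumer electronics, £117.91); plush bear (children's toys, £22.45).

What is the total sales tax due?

USB-C hub £46.81: consumer electronics, under £75.00 → 1.75% → £0.82
Jigsaw puzzle (1000 pc) £20.24: children's toys → 5.25% → £1.06
Stainless water bottle £34.56: general merchandise → 4.5% → £1.56
Umbrella £32.74: general merchandise → 4.5% → £1.47
Wireless earbuds £94.38: consumer electronics, £75.00 or more → 5.25% → £4.95
E-reader £117.91: consumer electronics, £75.00 or more → 5.25% → £6.19
Plush bear £22.45: children's toys → 5.25% → £1.18
Total tax = £0.82 + £1.06 + £1.56 + £1.47 + £4.95 + £6.19 + £1.18 = £17.23

£17.23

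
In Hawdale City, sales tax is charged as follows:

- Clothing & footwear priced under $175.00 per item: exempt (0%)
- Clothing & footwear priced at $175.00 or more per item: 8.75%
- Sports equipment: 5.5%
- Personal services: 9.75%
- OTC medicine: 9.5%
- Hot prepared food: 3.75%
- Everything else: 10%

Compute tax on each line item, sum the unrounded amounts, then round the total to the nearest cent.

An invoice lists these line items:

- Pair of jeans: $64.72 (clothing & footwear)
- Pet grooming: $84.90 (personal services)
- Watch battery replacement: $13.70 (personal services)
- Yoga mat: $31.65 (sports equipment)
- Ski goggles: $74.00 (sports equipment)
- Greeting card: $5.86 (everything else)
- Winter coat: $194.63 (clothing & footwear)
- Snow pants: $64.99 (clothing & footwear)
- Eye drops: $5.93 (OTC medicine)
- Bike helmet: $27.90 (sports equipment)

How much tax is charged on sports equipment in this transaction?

$7.35

Yoga mat $31.65: sports equipment → 5.5% → $1.74075
Ski goggles $74.00: sports equipment → 5.5% → $4.07
Bike helmet $27.90: sports equipment → 5.5% → $1.5345
Tax on sports equipment: unrounded sum = $7.34525 → $7.35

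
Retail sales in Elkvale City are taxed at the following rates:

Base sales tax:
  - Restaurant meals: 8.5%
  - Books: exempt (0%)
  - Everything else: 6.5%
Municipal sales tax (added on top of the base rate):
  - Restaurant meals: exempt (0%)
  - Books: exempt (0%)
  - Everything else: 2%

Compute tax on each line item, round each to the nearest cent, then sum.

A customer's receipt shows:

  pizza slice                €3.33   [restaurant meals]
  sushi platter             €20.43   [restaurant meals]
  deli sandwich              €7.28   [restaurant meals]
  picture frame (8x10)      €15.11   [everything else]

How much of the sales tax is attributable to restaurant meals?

€2.64

Pizza slice €3.33: restaurant meals → 8.5% + 0% municipal = 8.5% → €0.28
Sushi platter €20.43: restaurant meals → 8.5% + 0% municipal = 8.5% → €1.74
Deli sandwich €7.28: restaurant meals → 8.5% + 0% municipal = 8.5% → €0.62
Tax on restaurant meals = €0.28 + €1.74 + €0.62 = €2.64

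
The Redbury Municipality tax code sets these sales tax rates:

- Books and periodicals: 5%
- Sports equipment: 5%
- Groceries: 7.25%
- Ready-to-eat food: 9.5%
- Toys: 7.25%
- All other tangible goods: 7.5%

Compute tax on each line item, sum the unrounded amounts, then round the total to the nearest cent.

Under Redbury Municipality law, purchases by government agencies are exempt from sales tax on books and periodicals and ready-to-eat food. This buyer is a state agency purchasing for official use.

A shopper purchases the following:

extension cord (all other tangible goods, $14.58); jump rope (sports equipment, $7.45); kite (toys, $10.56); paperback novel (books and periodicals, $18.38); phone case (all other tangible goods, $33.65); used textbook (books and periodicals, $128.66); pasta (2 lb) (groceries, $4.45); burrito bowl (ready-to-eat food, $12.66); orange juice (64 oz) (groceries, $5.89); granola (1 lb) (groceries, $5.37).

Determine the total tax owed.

Extension cord $14.58: all other tangible goods → 7.5% → $1.0935
Jump rope $7.45: sports equipment → 5% → $0.3725
Kite $10.56: toys → 7.25% → $0.7656
Paperback novel $18.38: books and periodicals, buyer-exempt → 0% → $0.00
Phone case $33.65: all other tangible goods → 7.5% → $2.52375
Used textbook $128.66: books and periodicals, buyer-exempt → 0% → $0.00
Pasta (2 lb) $4.45: groceries → 7.25% → $0.322625
Burrito bowl $12.66: ready-to-eat food, buyer-exempt → 0% → $0.00
Orange juice (64 oz) $5.89: groceries → 7.25% → $0.427025
Granola (1 lb) $5.37: groceries → 7.25% → $0.389325
Unrounded tax sum = $5.894325 → $5.89

$5.89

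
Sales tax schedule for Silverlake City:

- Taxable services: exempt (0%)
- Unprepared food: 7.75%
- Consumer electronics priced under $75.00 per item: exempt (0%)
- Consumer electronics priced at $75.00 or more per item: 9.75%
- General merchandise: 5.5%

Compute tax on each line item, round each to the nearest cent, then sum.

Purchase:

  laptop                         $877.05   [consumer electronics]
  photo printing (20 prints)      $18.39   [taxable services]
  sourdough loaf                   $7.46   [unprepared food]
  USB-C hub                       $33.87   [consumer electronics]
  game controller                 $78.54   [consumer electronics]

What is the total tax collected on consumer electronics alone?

$93.17

Laptop $877.05: consumer electronics, $75.00 or more → 9.75% → $85.51
USB-C hub $33.87: consumer electronics, under $75.00 → 0% → $0.00
Game controller $78.54: consumer electronics, $75.00 or more → 9.75% → $7.66
Tax on consumer electronics = $85.51 + $0.00 + $7.66 = $93.17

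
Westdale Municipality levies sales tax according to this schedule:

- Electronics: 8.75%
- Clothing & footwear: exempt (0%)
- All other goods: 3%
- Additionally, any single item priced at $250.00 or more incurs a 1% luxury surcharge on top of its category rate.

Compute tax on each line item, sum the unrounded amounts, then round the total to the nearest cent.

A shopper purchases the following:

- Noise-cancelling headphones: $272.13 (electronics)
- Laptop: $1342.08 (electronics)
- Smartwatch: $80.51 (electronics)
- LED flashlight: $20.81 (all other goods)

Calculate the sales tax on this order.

Noise-cancelling headphones $272.13: electronics → 8.75% + 1% surcharge = 9.75% → $26.532675
Laptop $1342.08: electronics → 8.75% + 1% surcharge = 9.75% → $130.8528
Smartwatch $80.51: electronics → 8.75% → $7.044625
LED flashlight $20.81: all other goods → 3% → $0.6243
Unrounded tax sum = $165.0544 → $165.05

$165.05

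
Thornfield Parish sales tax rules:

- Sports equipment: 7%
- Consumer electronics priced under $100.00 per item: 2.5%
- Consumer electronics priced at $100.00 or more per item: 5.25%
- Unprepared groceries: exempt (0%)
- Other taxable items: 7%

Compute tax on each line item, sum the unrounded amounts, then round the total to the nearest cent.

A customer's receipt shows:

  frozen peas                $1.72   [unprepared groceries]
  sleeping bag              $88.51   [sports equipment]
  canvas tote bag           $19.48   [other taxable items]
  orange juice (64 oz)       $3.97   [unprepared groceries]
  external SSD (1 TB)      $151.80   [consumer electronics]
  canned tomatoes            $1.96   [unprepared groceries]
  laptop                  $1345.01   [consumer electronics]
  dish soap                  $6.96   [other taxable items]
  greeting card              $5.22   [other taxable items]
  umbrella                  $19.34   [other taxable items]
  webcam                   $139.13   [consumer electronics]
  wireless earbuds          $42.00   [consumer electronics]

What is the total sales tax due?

$96.70

Frozen peas $1.72: unprepared groceries → 0% → $0.00
Sleeping bag $88.51: sports equipment → 7% → $6.1957
Canvas tote bag $19.48: other taxable items → 7% → $1.3636
Orange juice (64 oz) $3.97: unprepared groceries → 0% → $0.00
External SSD (1 TB) $151.80: consumer electronics, $100.00 or more → 5.25% → $7.9695
Canned tomatoes $1.96: unprepared groceries → 0% → $0.00
Laptop $1345.01: consumer electronics, $100.00 or more → 5.25% → $70.613025
Dish soap $6.96: other taxable items → 7% → $0.4872
Greeting card $5.22: other taxable items → 7% → $0.3654
Umbrella $19.34: other taxable items → 7% → $1.3538
Webcam $139.13: consumer electronics, $100.00 or more → 5.25% → $7.304325
Wireless earbuds $42.00: consumer electronics, under $100.00 → 2.5% → $1.05
Unrounded tax sum = $96.70255 → $96.70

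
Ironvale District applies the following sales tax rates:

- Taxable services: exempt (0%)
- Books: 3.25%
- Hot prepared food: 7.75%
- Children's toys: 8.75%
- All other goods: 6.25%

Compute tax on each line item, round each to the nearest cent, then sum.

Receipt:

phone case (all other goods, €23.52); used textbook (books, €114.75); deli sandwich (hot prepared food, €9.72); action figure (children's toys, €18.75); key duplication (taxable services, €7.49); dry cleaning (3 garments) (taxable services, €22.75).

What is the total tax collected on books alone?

€3.73

Used textbook €114.75: books → 3.25% → €3.73
Tax on books = €3.73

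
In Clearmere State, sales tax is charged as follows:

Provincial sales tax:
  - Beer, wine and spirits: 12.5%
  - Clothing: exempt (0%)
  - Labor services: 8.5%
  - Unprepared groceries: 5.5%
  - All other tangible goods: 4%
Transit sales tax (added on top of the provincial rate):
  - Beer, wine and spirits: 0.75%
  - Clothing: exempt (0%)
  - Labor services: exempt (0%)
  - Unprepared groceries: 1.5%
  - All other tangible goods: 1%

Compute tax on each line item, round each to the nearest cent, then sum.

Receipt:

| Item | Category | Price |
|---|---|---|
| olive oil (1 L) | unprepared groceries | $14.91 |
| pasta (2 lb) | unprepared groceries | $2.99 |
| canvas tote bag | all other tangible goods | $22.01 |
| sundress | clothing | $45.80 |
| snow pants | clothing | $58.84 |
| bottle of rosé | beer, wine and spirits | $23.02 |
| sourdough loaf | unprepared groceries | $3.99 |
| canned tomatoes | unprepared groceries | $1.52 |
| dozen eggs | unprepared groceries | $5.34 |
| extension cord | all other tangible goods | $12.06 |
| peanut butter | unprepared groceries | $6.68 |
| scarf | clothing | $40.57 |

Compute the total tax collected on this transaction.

Olive oil (1 L) $14.91: unprepared groceries → 5.5% + 1.5% transit = 7% → $1.04
Pasta (2 lb) $2.99: unprepared groceries → 5.5% + 1.5% transit = 7% → $0.21
Canvas tote bag $22.01: all other tangible goods → 4% + 1% transit = 5% → $1.10
Sundress $45.80: clothing → 0% + 0% transit = 0% → $0.00
Snow pants $58.84: clothing → 0% + 0% transit = 0% → $0.00
Bottle of rosé $23.02: beer, wine and spirits → 12.5% + 0.75% transit = 13.25% → $3.05
Sourdough loaf $3.99: unprepared groceries → 5.5% + 1.5% transit = 7% → $0.28
Canned tomatoes $1.52: unprepared groceries → 5.5% + 1.5% transit = 7% → $0.11
Dozen eggs $5.34: unprepared groceries → 5.5% + 1.5% transit = 7% → $0.37
Extension cord $12.06: all other tangible goods → 4% + 1% transit = 5% → $0.60
Peanut butter $6.68: unprepared groceries → 5.5% + 1.5% transit = 7% → $0.47
Scarf $40.57: clothing → 0% + 0% transit = 0% → $0.00
Total tax = $1.04 + $0.21 + $1.10 + $3.05 + $0.28 + $0.11 + $0.37 + $0.60 + $0.47 = $7.23

$7.23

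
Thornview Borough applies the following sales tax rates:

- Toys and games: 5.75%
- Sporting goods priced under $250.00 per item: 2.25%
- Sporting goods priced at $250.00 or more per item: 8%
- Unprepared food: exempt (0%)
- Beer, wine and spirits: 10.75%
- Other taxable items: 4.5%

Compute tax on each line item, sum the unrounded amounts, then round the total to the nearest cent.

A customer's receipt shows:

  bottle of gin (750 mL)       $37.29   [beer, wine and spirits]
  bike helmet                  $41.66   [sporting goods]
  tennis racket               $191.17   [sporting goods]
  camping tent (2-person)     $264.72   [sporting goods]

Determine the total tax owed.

Bottle of gin (750 mL) $37.29: beer, wine and spirits → 10.75% → $4.008675
Bike helmet $41.66: sporting goods, under $250.00 → 2.25% → $0.93735
Tennis racket $191.17: sporting goods, under $250.00 → 2.25% → $4.301325
Camping tent (2-person) $264.72: sporting goods, $250.00 or more → 8% → $21.1776
Unrounded tax sum = $30.42495 → $30.42

$30.42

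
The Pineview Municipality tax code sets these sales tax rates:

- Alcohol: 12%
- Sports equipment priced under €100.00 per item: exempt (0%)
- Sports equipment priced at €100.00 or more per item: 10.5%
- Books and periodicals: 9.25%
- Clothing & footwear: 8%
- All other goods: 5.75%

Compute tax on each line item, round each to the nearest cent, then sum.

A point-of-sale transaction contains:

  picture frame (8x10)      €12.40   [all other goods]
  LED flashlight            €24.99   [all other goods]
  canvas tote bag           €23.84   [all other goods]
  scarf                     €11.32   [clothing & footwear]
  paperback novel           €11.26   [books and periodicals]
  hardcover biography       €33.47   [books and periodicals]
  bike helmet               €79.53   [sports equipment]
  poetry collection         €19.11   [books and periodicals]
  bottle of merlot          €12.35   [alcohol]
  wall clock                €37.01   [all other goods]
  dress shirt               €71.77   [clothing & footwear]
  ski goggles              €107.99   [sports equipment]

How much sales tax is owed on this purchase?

€31.03

Picture frame (8x10) €12.40: all other goods → 5.75% → €0.71
LED flashlight €24.99: all other goods → 5.75% → €1.44
Canvas tote bag €23.84: all other goods → 5.75% → €1.37
Scarf €11.32: clothing & footwear → 8% → €0.91
Paperback novel €11.26: books and periodicals → 9.25% → €1.04
Hardcover biography €33.47: books and periodicals → 9.25% → €3.10
Bike helmet €79.53: sports equipment, under €100.00 → 0% → €0.00
Poetry collection €19.11: books and periodicals → 9.25% → €1.77
Bottle of merlot €12.35: alcohol → 12% → €1.48
Wall clock €37.01: all other goods → 5.75% → €2.13
Dress shirt €71.77: clothing & footwear → 8% → €5.74
Ski goggles €107.99: sports equipment, €100.00 or more → 10.5% → €11.34
Total tax = €0.71 + €1.44 + €1.37 + €0.91 + €1.04 + €3.10 + €1.77 + €1.48 + €2.13 + €5.74 + €11.34 = €31.03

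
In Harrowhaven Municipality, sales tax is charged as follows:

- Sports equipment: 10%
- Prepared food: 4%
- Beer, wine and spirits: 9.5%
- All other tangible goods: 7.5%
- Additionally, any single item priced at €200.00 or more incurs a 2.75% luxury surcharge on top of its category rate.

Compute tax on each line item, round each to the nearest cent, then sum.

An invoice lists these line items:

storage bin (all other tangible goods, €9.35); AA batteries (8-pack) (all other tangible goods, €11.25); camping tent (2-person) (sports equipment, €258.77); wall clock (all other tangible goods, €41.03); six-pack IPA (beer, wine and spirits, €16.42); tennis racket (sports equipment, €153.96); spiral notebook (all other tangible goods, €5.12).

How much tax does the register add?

€54.95

Storage bin €9.35: all other tangible goods → 7.5% → €0.70
AA batteries (8-pack) €11.25: all other tangible goods → 7.5% → €0.84
Camping tent (2-person) €258.77: sports equipment → 10% + 2.75% surcharge = 12.75% → €32.99
Wall clock €41.03: all other tangible goods → 7.5% → €3.08
Six-pack IPA €16.42: beer, wine and spirits → 9.5% → €1.56
Tennis racket €153.96: sports equipment → 10% → €15.40
Spiral notebook €5.12: all other tangible goods → 7.5% → €0.38
Total tax = €0.70 + €0.84 + €32.99 + €3.08 + €1.56 + €15.40 + €0.38 = €54.95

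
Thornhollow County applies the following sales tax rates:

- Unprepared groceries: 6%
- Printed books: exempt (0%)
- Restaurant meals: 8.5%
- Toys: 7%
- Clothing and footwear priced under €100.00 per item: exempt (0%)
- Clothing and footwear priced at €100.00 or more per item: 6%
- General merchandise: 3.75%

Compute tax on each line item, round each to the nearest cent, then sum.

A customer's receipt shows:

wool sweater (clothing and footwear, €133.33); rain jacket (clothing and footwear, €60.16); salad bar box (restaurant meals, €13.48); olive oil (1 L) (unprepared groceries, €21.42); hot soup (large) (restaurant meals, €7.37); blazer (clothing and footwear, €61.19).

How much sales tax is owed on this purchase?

€11.07

Wool sweater €133.33: clothing and footwear, €100.00 or more → 6% → €8.00
Rain jacket €60.16: clothing and footwear, under €100.00 → 0% → €0.00
Salad bar box €13.48: restaurant meals → 8.5% → €1.15
Olive oil (1 L) €21.42: unprepared groceries → 6% → €1.29
Hot soup (large) €7.37: restaurant meals → 8.5% → €0.63
Blazer €61.19: clothing and footwear, under €100.00 → 0% → €0.00
Total tax = €8.00 + €1.15 + €1.29 + €0.63 = €11.07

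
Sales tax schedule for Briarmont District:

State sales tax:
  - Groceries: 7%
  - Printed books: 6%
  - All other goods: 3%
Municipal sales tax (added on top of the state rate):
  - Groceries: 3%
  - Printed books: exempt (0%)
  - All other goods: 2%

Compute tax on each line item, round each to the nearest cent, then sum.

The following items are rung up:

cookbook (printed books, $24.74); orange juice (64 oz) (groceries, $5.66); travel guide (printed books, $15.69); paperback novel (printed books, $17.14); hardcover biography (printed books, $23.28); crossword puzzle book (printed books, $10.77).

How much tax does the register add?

$6.07

Cookbook $24.74: printed books → 6% + 0% municipal = 6% → $1.48
Orange juice (64 oz) $5.66: groceries → 7% + 3% municipal = 10% → $0.57
Travel guide $15.69: printed books → 6% + 0% municipal = 6% → $0.94
Paperback novel $17.14: printed books → 6% + 0% municipal = 6% → $1.03
Hardcover biography $23.28: printed books → 6% + 0% municipal = 6% → $1.40
Crossword puzzle book $10.77: printed books → 6% + 0% municipal = 6% → $0.65
Total tax = $1.48 + $0.57 + $0.94 + $1.03 + $1.40 + $0.65 = $6.07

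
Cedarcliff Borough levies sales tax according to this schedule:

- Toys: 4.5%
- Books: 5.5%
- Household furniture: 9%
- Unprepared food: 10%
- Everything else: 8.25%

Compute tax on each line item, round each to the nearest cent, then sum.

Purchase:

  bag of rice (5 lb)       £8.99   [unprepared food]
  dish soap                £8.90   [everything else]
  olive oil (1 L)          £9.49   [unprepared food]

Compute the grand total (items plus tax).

Bag of rice (5 lb) £8.99: unprepared food → 10% → £0.90
Dish soap £8.90: everything else → 8.25% → £0.73
Olive oil (1 L) £9.49: unprepared food → 10% → £0.95
Subtotal = £27.38; tax = £2.58; total due = £29.96

£29.96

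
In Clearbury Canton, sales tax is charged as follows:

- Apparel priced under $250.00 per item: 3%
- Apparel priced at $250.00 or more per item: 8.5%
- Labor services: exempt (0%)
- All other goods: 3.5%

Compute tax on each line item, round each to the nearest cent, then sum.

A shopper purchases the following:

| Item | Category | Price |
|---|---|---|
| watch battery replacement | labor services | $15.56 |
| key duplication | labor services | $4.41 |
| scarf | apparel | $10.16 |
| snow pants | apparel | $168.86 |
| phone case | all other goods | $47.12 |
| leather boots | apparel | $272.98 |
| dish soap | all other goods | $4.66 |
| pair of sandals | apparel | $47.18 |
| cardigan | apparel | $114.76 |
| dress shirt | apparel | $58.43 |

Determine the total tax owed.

Watch battery replacement $15.56: labor services → 0% → $0.00
Key duplication $4.41: labor services → 0% → $0.00
Scarf $10.16: apparel, under $250.00 → 3% → $0.30
Snow pants $168.86: apparel, under $250.00 → 3% → $5.07
Phone case $47.12: all other goods → 3.5% → $1.65
Leather boots $272.98: apparel, $250.00 or more → 8.5% → $23.20
Dish soap $4.66: all other goods → 3.5% → $0.16
Pair of sandals $47.18: apparel, under $250.00 → 3% → $1.42
Cardigan $114.76: apparel, under $250.00 → 3% → $3.44
Dress shirt $58.43: apparel, under $250.00 → 3% → $1.75
Total tax = $0.30 + $5.07 + $1.65 + $23.20 + $0.16 + $1.42 + $3.44 + $1.75 = $36.99

$36.99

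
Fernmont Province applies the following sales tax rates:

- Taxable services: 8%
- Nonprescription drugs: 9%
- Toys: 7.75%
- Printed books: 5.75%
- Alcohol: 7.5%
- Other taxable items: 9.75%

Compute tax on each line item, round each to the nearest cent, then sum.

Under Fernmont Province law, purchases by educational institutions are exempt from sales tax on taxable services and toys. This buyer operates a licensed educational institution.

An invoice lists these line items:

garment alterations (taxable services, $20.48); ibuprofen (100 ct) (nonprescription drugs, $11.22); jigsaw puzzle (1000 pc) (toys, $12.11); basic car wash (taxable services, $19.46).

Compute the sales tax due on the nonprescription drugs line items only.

$1.01

Ibuprofen (100 ct) $11.22: nonprescription drugs → 9% → $1.01
Tax on nonprescription drugs = $1.01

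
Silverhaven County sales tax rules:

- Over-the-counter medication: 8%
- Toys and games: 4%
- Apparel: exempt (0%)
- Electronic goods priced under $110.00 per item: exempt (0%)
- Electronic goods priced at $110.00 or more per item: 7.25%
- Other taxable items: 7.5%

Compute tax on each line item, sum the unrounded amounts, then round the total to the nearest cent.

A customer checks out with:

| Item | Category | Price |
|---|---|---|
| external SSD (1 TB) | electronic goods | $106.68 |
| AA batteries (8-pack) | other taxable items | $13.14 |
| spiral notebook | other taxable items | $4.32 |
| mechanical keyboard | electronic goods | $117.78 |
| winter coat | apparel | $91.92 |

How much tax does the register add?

External SSD (1 TB) $106.68: electronic goods, under $110.00 → 0% → $0.00
AA batteries (8-pack) $13.14: other taxable items → 7.5% → $0.9855
Spiral notebook $4.32: other taxable items → 7.5% → $0.324
Mechanical keyboard $117.78: electronic goods, $110.00 or more → 7.25% → $8.53905
Winter coat $91.92: apparel → 0% → $0.00
Unrounded tax sum = $9.84855 → $9.85

$9.85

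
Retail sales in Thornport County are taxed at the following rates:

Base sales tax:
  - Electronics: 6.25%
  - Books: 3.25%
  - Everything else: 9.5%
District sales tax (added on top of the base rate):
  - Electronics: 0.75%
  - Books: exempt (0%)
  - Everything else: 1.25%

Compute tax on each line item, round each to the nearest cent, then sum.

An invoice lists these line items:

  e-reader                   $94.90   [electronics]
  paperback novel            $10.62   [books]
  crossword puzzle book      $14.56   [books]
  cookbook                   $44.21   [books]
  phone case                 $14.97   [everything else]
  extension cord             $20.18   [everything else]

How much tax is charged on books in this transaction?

$2.26

Paperback novel $10.62: books → 3.25% + 0% district = 3.25% → $0.35
Crossword puzzle book $14.56: books → 3.25% + 0% district = 3.25% → $0.47
Cookbook $44.21: books → 3.25% + 0% district = 3.25% → $1.44
Tax on books = $0.35 + $0.47 + $1.44 = $2.26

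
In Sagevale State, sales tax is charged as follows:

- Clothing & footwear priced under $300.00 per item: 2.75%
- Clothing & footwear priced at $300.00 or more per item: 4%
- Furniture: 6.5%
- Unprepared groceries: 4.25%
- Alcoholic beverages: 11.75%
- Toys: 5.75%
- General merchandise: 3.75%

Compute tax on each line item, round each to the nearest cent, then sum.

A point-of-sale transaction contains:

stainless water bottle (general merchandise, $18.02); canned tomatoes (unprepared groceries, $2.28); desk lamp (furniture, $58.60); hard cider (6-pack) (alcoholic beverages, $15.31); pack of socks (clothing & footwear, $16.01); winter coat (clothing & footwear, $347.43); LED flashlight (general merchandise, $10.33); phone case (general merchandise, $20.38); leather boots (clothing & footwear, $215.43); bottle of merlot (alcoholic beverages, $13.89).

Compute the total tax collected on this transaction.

Stainless water bottle $18.02: general merchandise → 3.75% → $0.68
Canned tomatoes $2.28: unprepared groceries → 4.25% → $0.10
Desk lamp $58.60: furniture → 6.5% → $3.81
Hard cider (6-pack) $15.31: alcoholic beverages → 11.75% → $1.80
Pack of socks $16.01: clothing & footwear, under $300.00 → 2.75% → $0.44
Winter coat $347.43: clothing & footwear, $300.00 or more → 4% → $13.90
LED flashlight $10.33: general merchandise → 3.75% → $0.39
Phone case $20.38: general merchandise → 3.75% → $0.76
Leather boots $215.43: clothing & footwear, under $300.00 → 2.75% → $5.92
Bottle of merlot $13.89: alcoholic beverages → 11.75% → $1.63
Total tax = $0.68 + $0.10 + $3.81 + $1.80 + $0.44 + $13.90 + $0.39 + $0.76 + $5.92 + $1.63 = $29.43

$29.43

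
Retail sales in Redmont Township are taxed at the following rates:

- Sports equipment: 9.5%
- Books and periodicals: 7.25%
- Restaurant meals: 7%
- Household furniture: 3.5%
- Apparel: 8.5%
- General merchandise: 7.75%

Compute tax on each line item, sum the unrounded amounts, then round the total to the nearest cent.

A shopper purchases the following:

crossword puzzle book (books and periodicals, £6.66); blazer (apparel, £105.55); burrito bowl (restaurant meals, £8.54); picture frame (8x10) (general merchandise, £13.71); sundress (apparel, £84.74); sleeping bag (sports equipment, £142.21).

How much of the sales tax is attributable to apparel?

Blazer £105.55: apparel → 8.5% → £8.97175
Sundress £84.74: apparel → 8.5% → £7.2029
Tax on apparel: unrounded sum = £16.17465 → £16.17

£16.17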